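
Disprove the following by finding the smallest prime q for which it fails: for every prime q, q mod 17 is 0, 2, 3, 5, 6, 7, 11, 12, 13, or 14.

We need the least prime q for which the claim fails.
The first 13 eligible values, up to q = 41, all satisfy the conclusion.
q = 43: 43 mod 17 = 9 — not in {0, 2, 3, 5, 6, 7, 11, 12, 13, 14}.
Hence q = 43 is a counterexample.

q = 43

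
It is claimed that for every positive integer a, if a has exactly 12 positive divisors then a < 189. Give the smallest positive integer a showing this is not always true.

a = 198

A counterexample is any positive integer a such that a has exactly 12 positive divisors but the claim fails; we check each in order.
For a = 60, 72, 84, 90, …, 150, 156, 160 the conclusion holds.
a = 198: τ(198) = 12; 198 ≥ 189.
So a = 198 is the smallest counterexample.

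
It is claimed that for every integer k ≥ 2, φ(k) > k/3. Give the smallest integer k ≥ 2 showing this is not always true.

k = 6

We need the least integer k ≥ 2 for which the claim fails.
For k = 2, 3, 4, 5 the conclusion holds.
k = 6: φ(6) = 2 and 6/3 = 2, so φ(6) ≤ 6/3.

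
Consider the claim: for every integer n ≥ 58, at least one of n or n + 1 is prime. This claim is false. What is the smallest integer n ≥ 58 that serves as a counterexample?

n = 62

A counterexample is any integer n ≥ 58 such that n, n + 1 are both composite; we check each in order.
The first 4 eligible values, up to n = 61, all satisfy the conclusion.
n = 62: 62 = 2 × 31; 63 = 3 × 21 — both composite.
Thus n = 62 disproves the claim, and no smaller n works.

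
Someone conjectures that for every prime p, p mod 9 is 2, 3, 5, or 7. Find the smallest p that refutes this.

A counterexample is any prime p such that the claim fails; we check each in order.
For p = 2, 3, 5, 7, 11 the conclusion holds.
p = 13: 13 mod 9 = 4 — not in {2, 3, 5, 7}.

p = 13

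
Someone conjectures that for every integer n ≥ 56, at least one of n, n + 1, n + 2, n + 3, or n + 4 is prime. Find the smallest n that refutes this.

A counterexample is any integer n ≥ 56 such that n, n + 1, n + 2, n + 3, n + 4 are all composite; we check each in order.
For n = 56, 57, 58, 59, 60, 61 the conclusion holds.
n = 62: 62 = 2 × 31; 63 = 3 × 21; 64 = 2 × 32; 65 = 5 × 13; 66 = 2 × 33 — all composite.

n = 62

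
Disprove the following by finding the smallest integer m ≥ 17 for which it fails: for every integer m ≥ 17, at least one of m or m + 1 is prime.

m = 20

Check each integer m ≥ 17 in order until m, m + 1 are both composite.
m = 17: 17 is prime.
m = 18: 19 is prime.
m = 19: 19 is prime.
m = 20: 20 = 2 × 10; 21 = 3 × 7 — both composite.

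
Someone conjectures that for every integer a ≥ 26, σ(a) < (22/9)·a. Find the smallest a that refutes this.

a = 36

Check each integer a ≥ 26 in order until the claim fails.
The first 10 eligible values, up to a = 35, all satisfy the conclusion.
a = 36: σ(36) = 91; 91 ≥ 88.
Hence a = 36 is a counterexample.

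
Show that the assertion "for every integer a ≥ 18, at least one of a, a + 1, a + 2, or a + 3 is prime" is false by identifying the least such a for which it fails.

A counterexample is any integer a ≥ 18 such that a, a + 1, a + 2, a + 3 are all composite; we check each in order.
a = 18: 19 is prime.
a = 19: 19 is prime.
a = 20: 23 is prime.
a = 21: 23 is prime.
a = 22: 23 is prime.
a = 23: 23 is prime.
a = 24: 24 = 2 × 12; 25 = 5 × 5; 26 = 2 × 13; 27 = 3 × 9 — all composite.

a = 24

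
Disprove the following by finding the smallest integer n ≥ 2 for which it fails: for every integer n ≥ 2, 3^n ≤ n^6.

For n = 2, 3, 4, 5, …, 12, 13, 14 the conclusion holds.
n = 15: 3^n = 14348907 and n^6 = 11390625, so 14348907 > 11390625.

n = 15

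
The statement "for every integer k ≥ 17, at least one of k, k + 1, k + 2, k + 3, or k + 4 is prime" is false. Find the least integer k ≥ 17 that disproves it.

Check each integer k ≥ 17 in order until k, k + 1, k + 2, k + 3, k + 4 are all composite.
k = 17: 17 is prime.
k = 18: 19 is prime.
k = 19: 19 is prime.
k = 20: 23 is prime.
k = 21: 23 is prime.
k = 22: 23 is prime.
k = 23: 23 is prime.
k = 24: 24 = 2 × 12; 25 = 5 × 5; 26 = 2 × 13; 27 = 3 × 9; 28 = 2 × 14 — all composite.

k = 24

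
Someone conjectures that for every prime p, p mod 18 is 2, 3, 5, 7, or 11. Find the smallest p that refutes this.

p = 13

We need the least prime p for which the claim fails.
The first 5 eligible values, up to p = 11, all satisfy the conclusion.
p = 13: 13 mod 18 = 13 — not in {2, 3, 5, 7, 11}.
Hence p = 13 is a counterexample.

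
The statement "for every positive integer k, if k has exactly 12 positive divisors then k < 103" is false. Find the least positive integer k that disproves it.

Check each positive integer k in order until k has exactly 12 positive divisors but the claim fails.
For k = 60, 72, 84, 90, 96 the conclusion holds.
k = 108: τ(108) = 12; 108 ≥ 103.
Hence k = 108 is a counterexample.

k = 108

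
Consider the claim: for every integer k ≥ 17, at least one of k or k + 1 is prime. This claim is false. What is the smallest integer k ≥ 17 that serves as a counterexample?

A counterexample is any integer k ≥ 17 such that k, k + 1 are both composite; we check each in order.
For k = 17, 18, 19 the conclusion holds.
k = 20: 20 = 2 × 10; 21 = 3 × 7 — both composite.

k = 20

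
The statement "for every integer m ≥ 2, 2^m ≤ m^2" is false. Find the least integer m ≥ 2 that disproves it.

m = 5

We need the least integer m ≥ 2 for which 2^m > m^2.
For m = 2, 3, 4 the conclusion holds.
m = 5: 2^m = 32 and m^2 = 25, so 32 > 25.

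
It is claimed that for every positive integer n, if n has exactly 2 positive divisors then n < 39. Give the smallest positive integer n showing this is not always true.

n = 41

We need the least positive integer n for which n has exactly 2 positive divisors but the claim fails.
For n = 2, 3, 5, 7, …, 29, 31, 37 the conclusion holds.
n = 41: τ(41) = 2; 41 ≥ 39.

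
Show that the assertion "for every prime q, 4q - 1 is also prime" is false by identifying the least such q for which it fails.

q = 2: 4q - 1 = 7, prime.
q = 3: 4q - 1 = 11, prime.
q = 5: 4q - 1 = 19, prime.
q = 7: 4q - 1 = 27 = 3 × 9, not prime.
So q = 7 is the smallest counterexample.

q = 7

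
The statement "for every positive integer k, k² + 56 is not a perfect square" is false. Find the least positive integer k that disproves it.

k = 5

We need the least positive integer k for which k² + 56 is a perfect square.
k = 1: 1² + 56 = 57, not a perfect square.
k = 2: 2² + 56 = 60, not a perfect square.
k = 3: 3² + 56 = 65, not a perfect square.
k = 4: 4² + 56 = 72, not a perfect square.
k = 5: 5² + 56 = 81 = 9², a perfect square.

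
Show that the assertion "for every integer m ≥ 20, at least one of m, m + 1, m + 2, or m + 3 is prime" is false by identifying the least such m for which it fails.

m = 24

Check each integer m ≥ 20 in order until m, m + 1, m + 2, m + 3 are all composite.
m = 20: 23 is prime.
m = 21: 23 is prime.
m = 22: 23 is prime.
m = 23: 23 is prime.
m = 24: 24 = 2 × 12; 25 = 5 × 5; 26 = 2 × 13; 27 = 3 × 9 — all composite.
Thus m = 24 disproves the claim, and no smaller m works.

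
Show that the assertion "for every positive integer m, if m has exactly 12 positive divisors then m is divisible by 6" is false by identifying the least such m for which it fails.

m = 140

A counterexample is any positive integer m such that m has exactly 12 positive divisors but m is not divisible by 6; we check each in order.
m = 60: τ(60) = 12; 60 mod 6 = 0.
m = 72: τ(72) = 12; 72 mod 6 = 0.
m = 84: τ(84) = 12; 84 mod 6 = 0.
m = 90: τ(90) = 12; 90 mod 6 = 0.
m = 96: τ(96) = 12; 96 mod 6 = 0.
m = 108: τ(108) = 12; 108 mod 6 = 0.
m = 126: τ(126) = 12; 126 mod 6 = 0.
m = 132: τ(132) = 12; 132 mod 6 = 0.
m = 140: τ(140) = 12; 140 mod 6 = 2.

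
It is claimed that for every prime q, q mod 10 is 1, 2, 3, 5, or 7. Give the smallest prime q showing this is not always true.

q = 19

Check each prime q in order until the claim fails.
q = 2: 2 mod 10 = 2.
q = 3: 3 mod 10 = 3.
q = 5: 5 mod 10 = 5.
q = 7: 7 mod 10 = 7.
q = 11: 11 mod 10 = 1.
q = 13: 13 mod 10 = 3.
q = 17: 17 mod 10 = 7.
q = 19: 19 mod 10 = 9 — not in {1, 2, 3, 5, 7}.
Hence q = 19 is a counterexample.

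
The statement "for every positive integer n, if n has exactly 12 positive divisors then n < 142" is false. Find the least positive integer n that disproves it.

n = 150

A counterexample is any positive integer n such that n has exactly 12 positive divisors but the claim fails; we check each in order.
For n = 60, 72, 84, 90, 96, 108, 126, 132, 140 the conclusion holds.
n = 150: τ(150) = 12; 150 ≥ 142.
So n = 150 is the smallest counterexample.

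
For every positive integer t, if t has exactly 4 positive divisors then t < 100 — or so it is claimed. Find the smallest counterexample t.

t = 106

The first 32 eligible values, up to t = 95, all satisfy the conclusion.
t = 106: τ(106) = 4; 106 ≥ 100.
So t = 106 is the smallest counterexample.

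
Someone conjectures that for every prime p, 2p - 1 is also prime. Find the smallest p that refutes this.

We need the least prime p for which 2p - 1 is not prime.
For p = 2, 3 the conclusion holds.
p = 5: 2p - 1 = 9 = 3 × 3, not prime.
Thus p = 5 disproves the claim, and no smaller p works.

p = 5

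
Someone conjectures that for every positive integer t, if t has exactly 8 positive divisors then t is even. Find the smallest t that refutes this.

The first 12 eligible values, up to t = 104, all satisfy the conclusion.
t = 105: divisors of 105: 1, 3, 5, 7, 15, 21, 35, 105; 105 is odd.

t = 105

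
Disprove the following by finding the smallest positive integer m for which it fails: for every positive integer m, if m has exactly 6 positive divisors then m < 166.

m = 171

A counterexample is any positive integer m such that m has exactly 6 positive divisors but the claim fails; we check each in order.
For m = 12, 18, 20, 28, …, 148, 153, 164 the conclusion holds.
m = 171: τ(171) = 6; 171 ≥ 166.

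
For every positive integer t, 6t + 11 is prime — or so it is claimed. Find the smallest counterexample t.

We need the least positive integer t for which 6t + 11 is not prime.
For t = 1, 2, 3 the conclusion holds.
t = 4: 6t + 11 = 35 = 5 × 7, composite.

t = 4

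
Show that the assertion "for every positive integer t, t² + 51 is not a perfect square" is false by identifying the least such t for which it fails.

We need the least positive integer t for which t² + 51 is a perfect square.
The first 6 eligible values, up to t = 6, all satisfy the conclusion.
t = 7: 7² + 51 = 100 = 10², a perfect square.
Thus t = 7 disproves the claim, and no smaller t works.

t = 7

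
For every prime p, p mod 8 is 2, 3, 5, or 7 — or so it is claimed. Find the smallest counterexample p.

We need the least prime p for which the claim fails.
For p = 2, 3, 5, 7, 11, 13 the conclusion holds.
p = 17: 17 mod 8 = 1 — not in {2, 3, 5, 7}.
Hence p = 17 is a counterexample.

p = 17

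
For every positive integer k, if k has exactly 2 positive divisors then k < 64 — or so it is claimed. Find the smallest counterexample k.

k = 67

Check each positive integer k in order until k has exactly 2 positive divisors but the claim fails.
For k = 2, 3, 5, 7, …, 53, 59, 61 the conclusion holds.
k = 67: τ(67) = 2; 67 ≥ 64.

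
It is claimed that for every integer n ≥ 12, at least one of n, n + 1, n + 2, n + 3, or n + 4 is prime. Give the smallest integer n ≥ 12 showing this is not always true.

n = 24

We need the least integer n ≥ 12 for which n, n + 1, n + 2, n + 3, n + 4 are all composite.
For n = 12, 13, 14, 15, …, 21, 22, 23 the conclusion holds.
n = 24: 24 = 2 × 12; 25 = 5 × 5; 26 = 2 × 13; 27 = 3 × 9; 28 = 2 × 14 — all composite.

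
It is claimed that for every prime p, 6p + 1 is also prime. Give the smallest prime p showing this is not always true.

We need the least prime p for which 6p + 1 is not prime.
p = 2: 6p + 1 = 13, prime.
p = 3: 6p + 1 = 19, prime.
p = 5: 6p + 1 = 31, prime.
p = 7: 6p + 1 = 43, prime.
p = 11: 6p + 1 = 67, prime.
p = 13: 6p + 1 = 79, prime.
p = 17: 6p + 1 = 103, prime.
p = 19: 6p + 1 = 115 = 5 × 23, not prime.
Hence p = 19 is a counterexample.

p = 19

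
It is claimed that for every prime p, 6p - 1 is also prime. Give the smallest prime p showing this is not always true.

Check each prime p in order until 6p - 1 is not prime.
The first 4 eligible values, up to p = 7, all satisfy the conclusion.
p = 11: 6p - 1 = 65 = 5 × 13, not prime.
Thus p = 11 disproves the claim, and no smaller p works.

p = 11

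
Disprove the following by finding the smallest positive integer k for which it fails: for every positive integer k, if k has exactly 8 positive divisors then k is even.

k = 105

For k = 24, 30, 40, 42, …, 88, 102, 104 the conclusion holds.
k = 105: divisors of 105: 1, 3, 5, 7, 15, 21, 35, 105; 105 is odd.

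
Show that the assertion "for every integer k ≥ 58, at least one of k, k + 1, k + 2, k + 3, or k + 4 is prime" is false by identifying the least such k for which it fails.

k = 62

We need the least integer k ≥ 58 for which k, k + 1, k + 2, k + 3, k + 4 are all composite.
For k = 58, 59, 60, 61 the conclusion holds.
k = 62: 62 = 2 × 31; 63 = 3 × 21; 64 = 2 × 32; 65 = 5 × 13; 66 = 2 × 33 — all composite.
Thus k = 62 disproves the claim, and no smaller k works.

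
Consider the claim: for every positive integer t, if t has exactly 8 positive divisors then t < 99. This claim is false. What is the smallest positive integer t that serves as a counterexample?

For t = 24, 30, 40, 42, 54, 56, 66, 70, 78, 88 the conclusion holds.
t = 102: τ(102) = 8; 102 ≥ 99.
So t = 102 is the smallest counterexample.

t = 102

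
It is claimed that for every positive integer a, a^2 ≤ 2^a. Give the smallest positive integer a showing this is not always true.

We need the least positive integer a for which a^2 > 2^a.
For a = 1, 2 the conclusion holds.
a = 3: a^2 = 9 and 2^a = 8, so 9 > 8.

a = 3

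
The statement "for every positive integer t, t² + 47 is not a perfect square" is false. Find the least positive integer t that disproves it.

t = 23

Check each positive integer t in order until t² + 47 is a perfect square.
For t = 1, 2, 3, 4, …, 20, 21, 22 the conclusion holds.
t = 23: 23² + 47 = 576 = 24², a perfect square.
Hence t = 23 is a counterexample.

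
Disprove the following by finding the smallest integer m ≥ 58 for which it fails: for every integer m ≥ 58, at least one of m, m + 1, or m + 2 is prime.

m = 62

m = 58: 59 is prime.
m = 59: 59 is prime.
m = 60: 61 is prime.
m = 61: 61 is prime.
m = 62: 62 = 2 × 31; 63 = 3 × 21; 64 = 2 × 32 — all composite.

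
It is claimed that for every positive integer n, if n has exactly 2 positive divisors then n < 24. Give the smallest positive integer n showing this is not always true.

Check each positive integer n in order until n has exactly 2 positive divisors but the claim fails.
For n = 2, 3, 5, 7, 11, 13, 17, 19, 23 the conclusion holds.
n = 29: τ(29) = 2; 29 ≥ 24.
Thus n = 29 disproves the claim, and no smaller n works.

n = 29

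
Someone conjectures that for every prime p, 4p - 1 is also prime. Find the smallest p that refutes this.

p = 7

Check each prime p in order until 4p - 1 is not prime.
For p = 2, 3, 5 the conclusion holds.
p = 7: 4p - 1 = 27 = 3 × 9, not prime.
So p = 7 is the smallest counterexample.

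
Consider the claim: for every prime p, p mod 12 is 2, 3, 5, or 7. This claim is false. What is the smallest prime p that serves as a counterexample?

A counterexample is any prime p such that the claim fails; we check each in order.
For p = 2, 3, 5, 7 the conclusion holds.
p = 11: 11 mod 12 = 11 — not in {2, 3, 5, 7}.

p = 11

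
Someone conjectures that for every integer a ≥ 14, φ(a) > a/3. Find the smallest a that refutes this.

a = 14: φ(14) = 6 and 14/3 = 14/3, so φ(14) > 14/3.
a = 15: φ(15) = 8 and 15/3 = 5, so φ(15) > 15/3.
a = 16: φ(16) = 8 and 16/3 = 16/3, so φ(16) > 16/3.
a = 17: φ(17) = 16 and 17/3 = 17/3, so φ(17) > 17/3.
a = 18: φ(18) = 6 and 18/3 = 6, so φ(18) ≤ 18/3.
Thus a = 18 disproves the claim, and no smaller a works.

a = 18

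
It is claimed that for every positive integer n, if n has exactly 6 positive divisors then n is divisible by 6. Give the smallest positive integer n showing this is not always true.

n = 20

We need the least positive integer n for which n has exactly 6 positive divisors but n is not divisible by 6.
For n = 12, 18 the conclusion holds.
n = 20: τ(20) = 6; 20 mod 6 = 2.
Hence n = 20 is a counterexample.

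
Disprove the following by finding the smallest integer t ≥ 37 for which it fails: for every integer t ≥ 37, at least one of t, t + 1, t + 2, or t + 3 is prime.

Check each integer t ≥ 37 in order until t, t + 1, t + 2, t + 3 are all composite.
The first 11 eligible values, up to t = 47, all satisfy the conclusion.
t = 48: 48 = 2 × 24; 49 = 7 × 7; 50 = 2 × 25; 51 = 3 × 17 — all composite.
So t = 48 is the smallest counterexample.

t = 48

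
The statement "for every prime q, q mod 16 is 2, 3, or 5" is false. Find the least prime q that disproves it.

A counterexample is any prime q such that the claim fails; we check each in order.
q = 2: 2 mod 16 = 2.
q = 3: 3 mod 16 = 3.
q = 5: 5 mod 16 = 5.
q = 7: 7 mod 16 = 7 — not in {2, 3, 5}.
Thus q = 7 disproves the claim, and no smaller q works.

q = 7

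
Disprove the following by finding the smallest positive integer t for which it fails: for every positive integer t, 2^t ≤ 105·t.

A counterexample is any positive integer t such that 2^t > 105·t; we check each in order.
For t = 1, 2, 3, 4, 5, 6, 7, 8, 9, 10 the conclusion holds.
t = 11: 2^t = 2048 and 105·t = 1155, so 2048 > 1155.

t = 11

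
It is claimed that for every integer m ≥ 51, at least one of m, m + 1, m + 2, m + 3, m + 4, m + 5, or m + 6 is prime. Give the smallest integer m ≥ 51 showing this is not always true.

m = 90

Check each integer m ≥ 51 in order until m, m + 1, m + 2, m + 3, m + 4, m + 5, m + 6 are all composite.
For m = 51, 52, 53, 54, …, 87, 88, 89 the conclusion holds.
m = 90: 90 = 2 × 45; 91 = 7 × 13; 92 = 2 × 46; 93 = 3 × 31; 94 = 2 × 47; 95 = 5 × 19; 96 = 2 × 48 — all composite.
Hence m = 90 is a counterexample.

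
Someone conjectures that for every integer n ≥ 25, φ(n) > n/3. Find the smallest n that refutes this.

A counterexample is any integer n ≥ 25 such that the claim fails; we check each in order.
For n = 25, 26, 27, 28, 29 the conclusion holds.
n = 30: φ(30) = 8 and 30/3 = 10, so φ(30) ≤ 30/3.

n = 30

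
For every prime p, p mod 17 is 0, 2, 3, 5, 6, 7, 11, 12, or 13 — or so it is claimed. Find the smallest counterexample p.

p = 31

For p = 2, 3, 5, 7, 11, 13, 17, 19, 23, 29 the conclusion holds.
p = 31: 31 mod 17 = 14 — not in {0, 2, 3, 5, 6, 7, 11, 12, 13}.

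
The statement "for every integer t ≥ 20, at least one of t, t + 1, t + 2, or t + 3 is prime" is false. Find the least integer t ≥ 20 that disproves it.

t = 24

A counterexample is any integer t ≥ 20 such that t, t + 1, t + 2, t + 3 are all composite; we check each in order.
The first 4 eligible values, up to t = 23, all satisfy the conclusion.
t = 24: 24 = 2 × 12; 25 = 5 × 5; 26 = 2 × 13; 27 = 3 × 9 — all composite.
Thus t = 24 disproves the claim, and no smaller t works.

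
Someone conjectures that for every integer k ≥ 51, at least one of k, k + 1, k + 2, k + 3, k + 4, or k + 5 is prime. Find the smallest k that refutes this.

k = 90

The first 39 eligible values, up to k = 89, all satisfy the conclusion.
k = 90: 90 = 2 × 45; 91 = 7 × 13; 92 = 2 × 46; 93 = 3 × 31; 94 = 2 × 47; 95 = 5 × 19 — all composite.
Thus k = 90 disproves the claim, and no smaller k works.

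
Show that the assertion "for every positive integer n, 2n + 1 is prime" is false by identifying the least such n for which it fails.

Check each positive integer n in order until 2n + 1 is not prime.
For n = 1, 2, 3 the conclusion holds.
n = 4: 2n + 1 = 9 = 3 × 3, composite.
Hence n = 4 is a counterexample.

n = 4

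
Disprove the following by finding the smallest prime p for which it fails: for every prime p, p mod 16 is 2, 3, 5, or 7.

p = 11

We need the least prime p for which the claim fails.
For p = 2, 3, 5, 7 the conclusion holds.
p = 11: 11 mod 16 = 11 — not in {2, 3, 5, 7}.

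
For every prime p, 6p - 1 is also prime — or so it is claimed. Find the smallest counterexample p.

p = 11

The first 4 eligible values, up to p = 7, all satisfy the conclusion.
p = 11: 6p - 1 = 65 = 5 × 13, not prime.
Hence p = 11 is a counterexample.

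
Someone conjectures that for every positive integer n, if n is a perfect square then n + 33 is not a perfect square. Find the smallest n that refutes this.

n = 16

A counterexample is any positive integer n such that n is a perfect square but n + 33 is a perfect square; we check each in order.
n = 1: 1 + 33 = 34, not a perfect square.
n = 4: 4 + 33 = 37, not a perfect square.
n = 9: 9 + 33 = 42, not a perfect square.
n = 16: 16 = 4² and 16 + 33 = 49 = 7².
So n = 16 is the smallest counterexample.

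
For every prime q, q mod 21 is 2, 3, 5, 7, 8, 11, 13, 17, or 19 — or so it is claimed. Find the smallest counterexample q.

Check each prime q in order until the claim fails.
The first 10 eligible values, up to q = 29, all satisfy the conclusion.
q = 31: 31 mod 21 = 10 — not in {2, 3, 5, 7, 8, 11, 13, 17, 19}.
So q = 31 is the smallest counterexample.

q = 31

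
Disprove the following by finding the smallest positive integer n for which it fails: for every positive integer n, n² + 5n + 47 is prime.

A counterexample is any positive integer n such that n² + 5n + 47 is not prime; we check each in order.
For n = 1, 2, 3, 4, …, 35, 36, 37 the conclusion holds.
n = 38: n² + 5n + 47 = 1681 = 41 × 41, composite.

n = 38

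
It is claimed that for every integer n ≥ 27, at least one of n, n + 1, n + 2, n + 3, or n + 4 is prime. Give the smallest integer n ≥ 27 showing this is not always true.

We need the least integer n ≥ 27 for which n, n + 1, n + 2, n + 3, n + 4 are all composite.
n = 27: 29 is prime.
n = 28: 29 is prime.
n = 29: 29 is prime.
n = 30: 31 is prime.
n = 31: 31 is prime.
n = 32: 32 = 2 × 16; 33 = 3 × 11; 34 = 2 × 17; 35 = 5 × 7; 36 = 2 × 18 — all composite.
So n = 32 is the smallest counterexample.

n = 32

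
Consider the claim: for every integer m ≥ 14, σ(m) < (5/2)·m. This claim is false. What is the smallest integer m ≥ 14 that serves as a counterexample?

We need the least integer m ≥ 14 for which the claim fails.
For m = 14, 15, 16, 17, 18, 19, 20, 21, 22, 23 the conclusion holds.
m = 24: σ(24) = 60; 60 ≥ 60.
Hence m = 24 is a counterexample.

m = 24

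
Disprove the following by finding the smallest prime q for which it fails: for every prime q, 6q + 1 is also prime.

q = 19

For q = 2, 3, 5, 7, 11, 13, 17 the conclusion holds.
q = 19: 6q + 1 = 115 = 5 × 23, not prime.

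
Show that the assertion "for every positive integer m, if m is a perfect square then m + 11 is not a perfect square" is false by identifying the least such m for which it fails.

A counterexample is any positive integer m such that m is a perfect square but m + 11 is a perfect square; we check each in order.
m = 1: 1 + 11 = 12, not a perfect square.
m = 4: 4 + 11 = 15, not a perfect square.
m = 9: 9 + 11 = 20, not a perfect square.
m = 16: 16 + 11 = 27, not a perfect square.
m = 25: 25 = 5² and 25 + 11 = 36 = 6².
Thus m = 25 disproves the claim, and no smaller m works.

m = 25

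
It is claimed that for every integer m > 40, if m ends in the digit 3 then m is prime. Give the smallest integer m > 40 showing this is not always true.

m = 63

m = 43: 43 ends in 3 and is prime.
m = 53: 53 ends in 3 and is prime.
m = 63: 63 ends in 3; 63 = 3 × 21, composite.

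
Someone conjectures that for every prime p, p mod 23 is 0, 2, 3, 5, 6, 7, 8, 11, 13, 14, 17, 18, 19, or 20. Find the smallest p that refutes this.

p = 47

A counterexample is any prime p such that the claim fails; we check each in order.
For p = 2, 3, 5, 7, …, 37, 41, 43 the conclusion holds.
p = 47: 47 mod 23 = 1 — not in {0, 2, 3, 5, 6, 7, 8, 11, 13, 14, 17, 18, 19, 20}.
Hence p = 47 is a counterexample.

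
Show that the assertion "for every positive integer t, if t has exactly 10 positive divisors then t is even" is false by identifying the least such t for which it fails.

t = 405

For t = 48, 80, 112, 162, 176, 208, 272, 304, 368 the conclusion holds.
t = 405: divisors of 405: 10 divisors; 405 is odd.
Thus t = 405 disproves the claim, and no smaller t works.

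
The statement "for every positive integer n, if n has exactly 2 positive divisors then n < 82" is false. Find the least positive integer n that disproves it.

For n = 2, 3, 5, 7, …, 71, 73, 79 the conclusion holds.
n = 83: τ(83) = 2; 83 ≥ 82.
Hence n = 83 is a counterexample.

n = 83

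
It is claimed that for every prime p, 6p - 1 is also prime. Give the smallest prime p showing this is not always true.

Check each prime p in order until 6p - 1 is not prime.
For p = 2, 3, 5, 7 the conclusion holds.
p = 11: 6p - 1 = 65 = 5 × 13, not prime.
Thus p = 11 disproves the claim, and no smaller p works.

p = 11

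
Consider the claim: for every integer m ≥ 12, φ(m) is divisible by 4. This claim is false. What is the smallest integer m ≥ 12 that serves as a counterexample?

m = 14

Check each integer m ≥ 12 in order until φ(m) is not divisible by 4.
m = 12: φ(12) = 4; 4 mod 4 = 0.
m = 13: φ(13) = 12; 12 mod 4 = 0.
m = 14: φ(14) = 6; 6 mod 4 = 2.
So m = 14 is the smallest counterexample.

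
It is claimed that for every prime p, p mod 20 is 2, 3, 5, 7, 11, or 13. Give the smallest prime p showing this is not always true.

The first 6 eligible values, up to p = 13, all satisfy the conclusion.
p = 17: 17 mod 20 = 17 — not in {2, 3, 5, 7, 11, 13}.

p = 17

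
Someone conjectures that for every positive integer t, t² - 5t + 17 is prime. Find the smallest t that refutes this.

We need the least positive integer t for which t² - 5t + 17 is not prime.
The first 12 eligible values, up to t = 12, all satisfy the conclusion.
t = 13: t² - 5t + 17 = 121 = 11 × 11, composite.

t = 13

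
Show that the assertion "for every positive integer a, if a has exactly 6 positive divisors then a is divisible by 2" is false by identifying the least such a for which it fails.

Check each positive integer a in order until a has exactly 6 positive divisors but a is not divisible by 2.
For a = 12, 18, 20, 28, 32, 44 the conclusion holds.
a = 45: τ(45) = 6; 45 mod 2 = 1.

a = 45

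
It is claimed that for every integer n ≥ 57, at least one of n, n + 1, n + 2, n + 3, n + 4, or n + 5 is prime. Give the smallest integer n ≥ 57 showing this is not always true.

n = 90

A counterexample is any integer n ≥ 57 such that n, n + 1, n + 2, n + 3, n + 4, n + 5 are all composite; we check each in order.
The first 33 eligible values, up to n = 89, all satisfy the conclusion.
n = 90: 90 = 2 × 45; 91 = 7 × 13; 92 = 2 × 46; 93 = 3 × 31; 94 = 2 × 47; 95 = 5 × 19 — all composite.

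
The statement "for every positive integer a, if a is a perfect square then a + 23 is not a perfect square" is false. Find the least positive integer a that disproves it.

Check each positive integer a in order until a is a perfect square but a + 23 is a perfect square.
For a = 1, 4, 9, 16, 25, 36, 49, 64, 81, 100 the conclusion holds.
a = 121: 121 = 11² and 121 + 23 = 144 = 12².
Thus a = 121 disproves the claim, and no smaller a works.

a = 121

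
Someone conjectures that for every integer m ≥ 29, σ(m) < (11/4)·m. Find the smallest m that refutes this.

Check each integer m ≥ 29 in order until the claim fails.
For m = 29, 30, 31, 32, …, 57, 58, 59 the conclusion holds.
m = 60: σ(60) = 168; 168 ≥ 165.
So m = 60 is the smallest counterexample.

m = 60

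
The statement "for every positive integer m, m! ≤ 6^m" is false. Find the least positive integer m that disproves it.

m = 14

For m = 1, 2, 3, 4, …, 11, 12, 13 the conclusion holds.
m = 14: m! = 87178291200 and 6^m = 78364164096, so 87178291200 > 78364164096.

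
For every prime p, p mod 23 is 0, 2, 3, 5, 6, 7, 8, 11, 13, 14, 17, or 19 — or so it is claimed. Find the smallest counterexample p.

p = 41

For p = 2, 3, 5, 7, …, 29, 31, 37 the conclusion holds.
p = 41: 41 mod 23 = 18 — not in {0, 2, 3, 5, 6, 7, 8, 11, 13, 14, 17, 19}.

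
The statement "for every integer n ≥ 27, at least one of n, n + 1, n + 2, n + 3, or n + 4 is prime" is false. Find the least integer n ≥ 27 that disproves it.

n = 32

The first 5 eligible values, up to n = 31, all satisfy the conclusion.
n = 32: 32 = 2 × 16; 33 = 3 × 11; 34 = 2 × 17; 35 = 5 × 7; 36 = 2 × 18 — all composite.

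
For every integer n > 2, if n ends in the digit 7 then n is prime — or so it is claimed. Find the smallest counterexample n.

n = 27

We need the least integer n > 2 for which n ends in the digit 7 but n is not prime.
n = 7: 7 ends in 7 and is prime.
n = 17: 17 ends in 7 and is prime.
n = 27: 27 ends in 7; 27 = 3 × 9, composite.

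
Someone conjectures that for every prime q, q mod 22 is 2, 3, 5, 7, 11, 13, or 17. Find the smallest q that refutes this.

A counterexample is any prime q such that the claim fails; we check each in order.
For q = 2, 3, 5, 7, 11, 13, 17 the conclusion holds.
q = 19: 19 mod 22 = 19 — not in {2, 3, 5, 7, 11, 13, 17}.
Hence q = 19 is a counterexample.

q = 19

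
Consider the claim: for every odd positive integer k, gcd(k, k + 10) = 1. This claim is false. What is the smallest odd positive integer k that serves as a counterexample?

k = 1: gcd(1, 11) = 1.
k = 3: gcd(3, 13) = 1.
k = 5: gcd(5, 15) = 5.
Thus k = 5 disproves the claim, and no smaller k works.

k = 5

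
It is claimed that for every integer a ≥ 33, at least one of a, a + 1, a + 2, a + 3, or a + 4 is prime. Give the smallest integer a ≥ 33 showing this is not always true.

A counterexample is any integer a ≥ 33 such that a, a + 1, a + 2, a + 3, a + 4 are all composite; we check each in order.
For a = 33, 34, 35, 36, …, 45, 46, 47 the conclusion holds.
a = 48: 48 = 2 × 24; 49 = 7 × 7; 50 = 2 × 25; 51 = 3 × 17; 52 = 2 × 26 — all composite.
Thus a = 48 disproves the claim, and no smaller a works.

a = 48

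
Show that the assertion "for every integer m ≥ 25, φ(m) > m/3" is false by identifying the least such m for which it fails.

Check each integer m ≥ 25 in order until the claim fails.
The first 5 eligible values, up to m = 29, all satisfy the conclusion.
m = 30: φ(30) = 8 and 30/3 = 10, so φ(30) ≤ 30/3.
Hence m = 30 is a counterexample.

m = 30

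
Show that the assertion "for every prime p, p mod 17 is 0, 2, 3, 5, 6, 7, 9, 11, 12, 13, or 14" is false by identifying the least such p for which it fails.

Check each prime p in order until the claim fails.
The first 16 eligible values, up to p = 53, all satisfy the conclusion.
p = 59: 59 mod 17 = 8 — not in {0, 2, 3, 5, 6, 7, 9, 11, 12, 13, 14}.

p = 59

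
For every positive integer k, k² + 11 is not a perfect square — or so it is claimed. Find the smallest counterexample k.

k = 5

A counterexample is any positive integer k such that k² + 11 is a perfect square; we check each in order.
k = 1: 1² + 11 = 12, not a perfect square.
k = 2: 2² + 11 = 15, not a perfect square.
k = 3: 3² + 11 = 20, not a perfect square.
k = 4: 4² + 11 = 27, not a perfect square.
k = 5: 5² + 11 = 36 = 6², a perfect square.
Thus k = 5 disproves the claim, and no smaller k works.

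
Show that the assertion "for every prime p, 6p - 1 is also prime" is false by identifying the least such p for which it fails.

p = 11

We need the least prime p for which 6p - 1 is not prime.
p = 2: 6p - 1 = 11, prime.
p = 3: 6p - 1 = 17, prime.
p = 5: 6p - 1 = 29, prime.
p = 7: 6p - 1 = 41, prime.
p = 11: 6p - 1 = 65 = 5 × 13, not prime.
So p = 11 is the smallest counterexample.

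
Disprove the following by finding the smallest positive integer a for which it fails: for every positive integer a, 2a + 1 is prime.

a = 4

We need the least positive integer a for which 2a + 1 is not prime.
For a = 1, 2, 3 the conclusion holds.
a = 4: 2a + 1 = 9 = 3 × 3, composite.
So a = 4 is the smallest counterexample.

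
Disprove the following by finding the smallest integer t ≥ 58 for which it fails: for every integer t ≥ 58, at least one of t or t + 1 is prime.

t = 62

A counterexample is any integer t ≥ 58 such that t, t + 1 are both composite; we check each in order.
For t = 58, 59, 60, 61 the conclusion holds.
t = 62: 62 = 2 × 31; 63 = 3 × 21 — both composite.
Hence t = 62 is a counterexample.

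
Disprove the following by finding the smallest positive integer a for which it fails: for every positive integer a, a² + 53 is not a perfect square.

A counterexample is any positive integer a such that a² + 53 is a perfect square; we check each in order.
For a = 1, 2, 3, 4, …, 23, 24, 25 the conclusion holds.
a = 26: 26² + 53 = 729 = 27², a perfect square.
Hence a = 26 is a counterexample.

a = 26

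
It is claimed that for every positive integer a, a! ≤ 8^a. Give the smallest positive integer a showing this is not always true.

Check each positive integer a in order until a! > 8^a.
For a = 1, 2, 3, 4, …, 17, 18, 19 the conclusion holds.
a = 20: a! = 2432902008176640000 and 8^a = 1152921504606846976, so 2432902008176640000 > 1152921504606846976.
Hence a = 20 is a counterexample.

a = 20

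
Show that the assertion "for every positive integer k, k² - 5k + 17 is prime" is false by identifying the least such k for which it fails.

For k = 1, 2, 3, 4, …, 10, 11, 12 the conclusion holds.
k = 13: k² - 5k + 17 = 121 = 11 × 11, composite.
Thus k = 13 disproves the claim, and no smaller k works.

k = 13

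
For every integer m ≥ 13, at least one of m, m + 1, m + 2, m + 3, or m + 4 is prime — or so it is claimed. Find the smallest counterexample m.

m = 24

We need the least integer m ≥ 13 for which m, m + 1, m + 2, m + 3, m + 4 are all composite.
For m = 13, 14, 15, 16, …, 21, 22, 23 the conclusion holds.
m = 24: 24 = 2 × 12; 25 = 5 × 5; 26 = 2 × 13; 27 = 3 × 9; 28 = 2 × 14 — all composite.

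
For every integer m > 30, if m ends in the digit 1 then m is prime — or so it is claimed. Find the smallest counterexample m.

A counterexample is any integer m > 30 such that m ends in the digit 1 but m is not prime; we check each in order.
For m = 31, 41 the conclusion holds.
m = 51: 51 ends in 1; 51 = 3 × 17, composite.

m = 51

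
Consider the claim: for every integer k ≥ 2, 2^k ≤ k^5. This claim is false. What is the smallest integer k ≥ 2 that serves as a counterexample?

k = 23

Check each integer k ≥ 2 in order until 2^k > k^5.
For k = 2, 3, 4, 5, …, 20, 21, 22 the conclusion holds.
k = 23: 2^k = 8388608 and k^5 = 6436343, so 8388608 > 6436343.
Thus k = 23 disproves the claim, and no smaller k works.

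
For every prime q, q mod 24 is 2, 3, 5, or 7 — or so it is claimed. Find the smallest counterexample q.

q = 11

For q = 2, 3, 5, 7 the conclusion holds.
q = 11: 11 mod 24 = 11 — not in {2, 3, 5, 7}.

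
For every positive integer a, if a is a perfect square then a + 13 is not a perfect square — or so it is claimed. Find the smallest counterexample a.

a = 36

The first 5 eligible values, up to a = 25, all satisfy the conclusion.
a = 36: 36 = 6² and 36 + 13 = 49 = 7².
Thus a = 36 disproves the claim, and no smaller a works.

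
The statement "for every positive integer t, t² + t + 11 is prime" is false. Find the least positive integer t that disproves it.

t = 10

Check each positive integer t in order until t² + t + 11 is not prime.
For t = 1, 2, 3, 4, 5, 6, 7, 8, 9 the conclusion holds.
t = 10: t² + t + 11 = 121 = 11 × 11, composite.
Thus t = 10 disproves the claim, and no smaller t works.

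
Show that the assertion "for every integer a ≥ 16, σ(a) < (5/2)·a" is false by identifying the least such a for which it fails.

a = 24

A counterexample is any integer a ≥ 16 such that the claim fails; we check each in order.
The first 8 eligible values, up to a = 23, all satisfy the conclusion.
a = 24: σ(24) = 60; 60 ≥ 60.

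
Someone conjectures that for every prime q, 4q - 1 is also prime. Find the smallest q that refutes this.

q = 7

q = 2: 4q - 1 = 7, prime.
q = 3: 4q - 1 = 11, prime.
q = 5: 4q - 1 = 19, prime.
q = 7: 4q - 1 = 27 = 3 × 9, not prime.
Thus q = 7 disproves the claim, and no smaller q works.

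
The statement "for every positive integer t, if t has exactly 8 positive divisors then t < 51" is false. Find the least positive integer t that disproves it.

For t = 24, 30, 40, 42 the conclusion holds.
t = 54: τ(54) = 8; 54 ≥ 51.

t = 54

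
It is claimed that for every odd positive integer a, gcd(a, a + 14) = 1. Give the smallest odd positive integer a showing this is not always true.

a = 7

We need the least odd positive integer a for which gcd(a, a + 14) > 1.
For a = 1, 3, 5 the conclusion holds.
a = 7: gcd(7, 21) = 7.
So a = 7 is the smallest counterexample.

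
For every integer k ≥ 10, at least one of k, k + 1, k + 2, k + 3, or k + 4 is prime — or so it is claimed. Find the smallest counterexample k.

k = 24

For k = 10, 11, 12, 13, …, 21, 22, 23 the conclusion holds.
k = 24: 24 = 2 × 12; 25 = 5 × 5; 26 = 2 × 13; 27 = 3 × 9; 28 = 2 × 14 — all composite.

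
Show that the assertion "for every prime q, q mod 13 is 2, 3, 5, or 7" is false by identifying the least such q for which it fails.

q = 11

A counterexample is any prime q such that the claim fails; we check each in order.
For q = 2, 3, 5, 7 the conclusion holds.
q = 11: 11 mod 13 = 11 — not in {2, 3, 5, 7}.
Hence q = 11 is a counterexample.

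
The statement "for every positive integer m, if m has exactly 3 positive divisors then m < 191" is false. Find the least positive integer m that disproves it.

A counterexample is any positive integer m such that m has exactly 3 positive divisors but the claim fails; we check each in order.
m = 4: τ(4) = 3; 4 < 191.
m = 9: τ(9) = 3; 9 < 191.
m = 25: τ(25) = 3; 25 < 191.
m = 49: τ(49) = 3; 49 < 191.
m = 121: τ(121) = 3; 121 < 191.
m = 169: τ(169) = 3; 169 < 191.
m = 289: τ(289) = 3; 289 ≥ 191.
Thus m = 289 disproves the claim, and no smaller m works.

m = 289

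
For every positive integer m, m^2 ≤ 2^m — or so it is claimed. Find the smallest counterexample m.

m = 3

A counterexample is any positive integer m such that m^2 > 2^m; we check each in order.
m = 1: m^2 = 1 and 2^m = 2, so 1 ≤ 2.
m = 2: m^2 = 4 and 2^m = 4, so 4 ≤ 4.
m = 3: m^2 = 9 and 2^m = 8, so 9 > 8.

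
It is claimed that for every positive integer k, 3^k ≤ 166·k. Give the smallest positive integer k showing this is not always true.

Check each positive integer k in order until 3^k > 166·k.
The first 6 eligible values, up to k = 6, all satisfy the conclusion.
k = 7: 3^k = 2187 and 166·k = 1162, so 2187 > 1162.

k = 7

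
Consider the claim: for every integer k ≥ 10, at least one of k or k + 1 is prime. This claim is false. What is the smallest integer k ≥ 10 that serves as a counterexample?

We need the least integer k ≥ 10 for which k, k + 1 are both composite.
The first 4 eligible values, up to k = 13, all satisfy the conclusion.
k = 14: 14 = 2 × 7; 15 = 3 × 5 — both composite.

k = 14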